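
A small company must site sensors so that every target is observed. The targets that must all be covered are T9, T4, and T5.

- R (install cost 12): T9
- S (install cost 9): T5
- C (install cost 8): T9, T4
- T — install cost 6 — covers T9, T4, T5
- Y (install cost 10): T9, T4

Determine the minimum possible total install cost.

6

T alone covers T9, T4, T5 — every target.
Total install cost: 6.
No cover costs less than 6.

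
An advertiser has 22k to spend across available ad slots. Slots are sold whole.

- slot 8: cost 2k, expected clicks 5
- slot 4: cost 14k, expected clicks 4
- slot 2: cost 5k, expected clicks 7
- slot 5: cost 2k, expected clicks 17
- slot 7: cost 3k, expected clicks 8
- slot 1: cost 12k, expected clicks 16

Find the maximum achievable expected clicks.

48

Allowing fractional choices, the relaxed optimum would be about 50.3, but ad slots are indivisible.
slot 2 + slot 5 + slot 7 + slot 1: cost 5 + 2 + 3 + 12 = 22 ≤ 22, expected clicks 7 + 17 + 8 + 16 = 48.
slot 8 + slot 5 + slot 7 + slot 1: cost 2 + 2 + 3 + 12 = 19 ≤ 22, expected clicks 5 + 17 + 8 + 16 = 46.
Best is slot 2, slot 5, slot 7, and slot 1 with total expected clicks 48.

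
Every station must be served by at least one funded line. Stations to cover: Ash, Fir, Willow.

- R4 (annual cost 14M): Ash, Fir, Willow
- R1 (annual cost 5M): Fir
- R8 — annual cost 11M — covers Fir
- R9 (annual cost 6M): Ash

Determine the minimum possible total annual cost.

14

R4 alone covers Ash, Fir, Willow — every station.
Total annual cost: 14.
No cover costs less than 14.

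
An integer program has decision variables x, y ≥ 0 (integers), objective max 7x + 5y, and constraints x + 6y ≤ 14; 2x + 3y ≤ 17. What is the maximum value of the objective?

56

The continuous relaxation peaks at (8.5, 0) with value 59.50; rounding to a feasible lattice point costs some objective.
(x,y)=(8,0): 1·8+6·0=8≤14, 2·8+3·0=16≤17, objective 56.
(x,y)=(7,1): 1·7+6·1=13≤14, 2·7+3·1=17≤17, objective 54.
(x,y)=(7,0): 1·7+6·0=7≤14, 2·7+3·0=14≤17, objective 49.
No feasible integer point exceeds 56.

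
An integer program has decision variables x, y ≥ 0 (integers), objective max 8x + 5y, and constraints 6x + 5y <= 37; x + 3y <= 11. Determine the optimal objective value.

The continuous relaxation peaks at (6.17, 0) with value 49.33; rounding to a feasible lattice point costs some objective.
(x,y)=(6,0) is feasible, giving 48.
(x,y)=(5,1) is feasible, giving 45.
(x,y)=(5,0) is feasible, giving 40.
Maximum is 48 at (x,y)=(6,0).

48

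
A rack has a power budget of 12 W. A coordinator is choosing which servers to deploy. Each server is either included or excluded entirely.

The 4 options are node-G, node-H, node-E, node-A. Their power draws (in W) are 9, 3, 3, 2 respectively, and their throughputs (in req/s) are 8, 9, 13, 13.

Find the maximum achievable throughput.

35

This is a 0-1 knapsack instance.
Allowing fractional choices, the relaxed optimum would be about 38.6, but servers are indivisible.
node-H + node-E + node-A: power draw 3 + 3 + 2 = 8 ≤ 12, throughput 9 + 13 + 13 = 35.
node-E + node-A: power draw 3 + 2 = 5 ≤ 12, throughput 13 + 13 = 26.
Best is node-H, node-E, and node-A with total throughput 35.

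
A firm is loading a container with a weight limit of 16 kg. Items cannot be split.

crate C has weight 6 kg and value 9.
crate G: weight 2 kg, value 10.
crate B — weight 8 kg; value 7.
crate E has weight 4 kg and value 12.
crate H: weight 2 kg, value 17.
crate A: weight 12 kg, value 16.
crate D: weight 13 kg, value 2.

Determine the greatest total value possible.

48

This is an integer program with binary decision variables.
Allowing fractional choices, the relaxed optimum would be about 50.7, but items are indivisible.
crate G + crate H + crate A: weight 2 + 2 + 12 = 16 ≤ 16, value 10 + 17 + 16 = 43.
crate C + crate G + crate E + crate H: weight 6 + 2 + 4 + 2 = 14 ≤ 16, value 9 + 10 + 12 + 17 = 48.
crate G + crate B + crate E + crate H: weight 2 + 8 + 4 + 2 = 16 ≤ 16, value 10 + 7 + 12 + 17 = 46.
Best is crate C, crate G, crate E, and crate H with total value 48.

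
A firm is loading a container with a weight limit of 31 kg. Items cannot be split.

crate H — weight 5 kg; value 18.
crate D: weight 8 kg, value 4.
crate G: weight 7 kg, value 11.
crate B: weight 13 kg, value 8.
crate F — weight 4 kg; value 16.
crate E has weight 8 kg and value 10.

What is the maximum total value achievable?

55

Treat it as a binary knapsack problem.
Allowing fractional choices, the relaxed optimum would be about 59.3, but items are indivisible.
crate H + crate G + crate B + crate F: weight 5 + 7 + 13 + 4 = 29 ≤ 31, value 18 + 11 + 8 + 16 = 53.
crate H + crate G + crate F + crate E: weight 5 + 7 + 4 + 8 = 24 ≤ 31, value 18 + 11 + 16 + 10 = 55.
Best is crate H, crate G, crate F, and crate E with total value 55.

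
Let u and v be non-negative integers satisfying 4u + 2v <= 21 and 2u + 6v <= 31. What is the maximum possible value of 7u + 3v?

Relaxing integrality, the LP optimum is 36.75 at (u,v) = (5.25, 0), which is not an integer point.
(u,v)=(5,0) is feasible, giving 35.
(u,v)=(4,1) is feasible, giving 31.
(u,v)=(4,0) is feasible, giving 28.
Maximum is 35 at (u,v)=(5,0).

35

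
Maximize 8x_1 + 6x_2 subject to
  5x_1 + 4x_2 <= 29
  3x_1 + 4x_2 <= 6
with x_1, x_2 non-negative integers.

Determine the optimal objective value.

(x_1,x_2)=(2,0) is feasible, giving 16.
(x_1,x_2)=(1,0) is feasible, giving 8.
No feasible integer point exceeds 16.

16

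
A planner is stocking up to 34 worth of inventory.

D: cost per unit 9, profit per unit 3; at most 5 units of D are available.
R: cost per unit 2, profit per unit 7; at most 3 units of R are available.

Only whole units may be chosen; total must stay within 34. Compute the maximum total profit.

30

2×D and 3×R: cost 24 ≤ 34, profit 2·3 + 3·7 = 27.
3×D and 3×R: cost 33 ≤ 34, profit 3·3 + 3·7 = 30.
Best is 30.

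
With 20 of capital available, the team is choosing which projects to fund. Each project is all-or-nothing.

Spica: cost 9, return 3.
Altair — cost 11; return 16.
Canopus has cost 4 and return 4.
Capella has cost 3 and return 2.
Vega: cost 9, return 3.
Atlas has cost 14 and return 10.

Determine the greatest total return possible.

22

Allowing fractional choices, the relaxed optimum would be about 23.6, but projects are indivisible.
Altair + Canopus + Capella: cost 11 + 4 + 3 = 18 ≤ 20, return 16 + 4 + 2 = 22.
Altair + Canopus: cost 11 + 4 = 15 ≤ 20, return 16 + 4 = 20.
Spica + Altair: cost 9 + 11 = 20 ≤ 20, return 3 + 16 = 19.
Best is Altair, Canopus, and Capella with total return 22.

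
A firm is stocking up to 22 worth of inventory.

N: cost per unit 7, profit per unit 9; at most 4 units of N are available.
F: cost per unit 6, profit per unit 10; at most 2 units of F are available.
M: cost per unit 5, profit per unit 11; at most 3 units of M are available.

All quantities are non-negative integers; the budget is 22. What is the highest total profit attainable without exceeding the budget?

43

2×F and 2×M: cost 22 ≤ 22, profit 2·10 + 2·11 = 42.
1×F and 3×M: cost 21 ≤ 22, profit 1·10 + 3·11 = 43.
Best is 43.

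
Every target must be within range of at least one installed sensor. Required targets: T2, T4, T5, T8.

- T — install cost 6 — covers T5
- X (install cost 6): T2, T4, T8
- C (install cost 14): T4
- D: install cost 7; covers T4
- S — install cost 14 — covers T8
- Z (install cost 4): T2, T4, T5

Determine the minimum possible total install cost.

10

Choose X and Z: together they cover T2, T4, T5, T8 — every target.
Total install cost: 6 + 4 = 10.
No cover costs less than 10.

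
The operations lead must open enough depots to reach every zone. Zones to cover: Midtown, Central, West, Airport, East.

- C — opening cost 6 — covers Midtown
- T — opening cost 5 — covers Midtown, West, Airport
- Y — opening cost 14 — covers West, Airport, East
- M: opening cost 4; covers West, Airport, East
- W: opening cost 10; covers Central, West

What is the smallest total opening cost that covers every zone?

Choose T, M, and W: together they cover Midtown, Central, West, Airport, East — every zone.
Total opening cost: 5 + 4 + 10 = 19.
No cover costs less than 19.

19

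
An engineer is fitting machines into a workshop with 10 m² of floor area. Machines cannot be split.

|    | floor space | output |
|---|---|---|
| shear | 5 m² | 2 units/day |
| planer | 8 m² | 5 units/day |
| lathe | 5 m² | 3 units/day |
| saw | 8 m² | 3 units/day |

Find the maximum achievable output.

Allowing fractional choices, the relaxed optimum would be about 6.2, but machines are indivisible.
shear + lathe: floor space 5 + 5 = 10 ≤ 10, output 2 + 3 = 5.
planer: floor space 8 ≤ 10, output 5.
The maximum output is 5; one optimal choice is planer.

5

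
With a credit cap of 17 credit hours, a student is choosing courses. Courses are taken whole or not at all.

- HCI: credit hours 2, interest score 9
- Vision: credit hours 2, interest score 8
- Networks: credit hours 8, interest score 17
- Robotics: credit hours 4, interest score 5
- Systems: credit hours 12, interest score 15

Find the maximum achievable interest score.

Allowing fractional choices, the relaxed optimum would be about 40.2, but courses are indivisible.
HCI + Vision + Networks: credit hours 2 + 2 + 8 = 12 ≤ 17, interest score 9 + 8 + 17 = 34.
HCI + Vision + Networks + Robotics: credit hours 2 + 2 + 8 + 4 = 16 ≤ 17, interest score 9 + 8 + 17 + 5 = 39.
HCI + Vision + Systems: credit hours 2 + 2 + 12 = 16 ≤ 17, interest score 9 + 8 + 15 = 32.
Best is HCI, Vision, Networks, and Robotics with total interest score 39.

39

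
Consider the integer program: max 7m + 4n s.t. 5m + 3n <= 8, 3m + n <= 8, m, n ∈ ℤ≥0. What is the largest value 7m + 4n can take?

11

(m,n)=(1,1) is feasible, giving 11.
(m,n)=(0,2) is feasible, giving 8.
No feasible integer point exceeds 11.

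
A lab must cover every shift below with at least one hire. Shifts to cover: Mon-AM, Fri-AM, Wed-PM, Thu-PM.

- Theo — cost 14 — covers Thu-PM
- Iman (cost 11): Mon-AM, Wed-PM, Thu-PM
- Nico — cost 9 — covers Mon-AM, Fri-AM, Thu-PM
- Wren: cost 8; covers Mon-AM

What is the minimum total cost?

This is an integer covering problem.
Choose Iman and Nico: together they cover Mon-AM, Fri-AM, Wed-PM, Thu-PM — every shift.
Total cost: 11 + 9 = 20.
No cover costs less than 20.

20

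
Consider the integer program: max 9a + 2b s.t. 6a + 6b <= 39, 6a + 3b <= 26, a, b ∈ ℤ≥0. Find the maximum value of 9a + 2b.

36

(a,b)=(4,0) is feasible, giving 36.
(a,b)=(3,1) is feasible, giving 29.
(a,b)=(3,0) is feasible, giving 27.
No feasible integer point exceeds 36.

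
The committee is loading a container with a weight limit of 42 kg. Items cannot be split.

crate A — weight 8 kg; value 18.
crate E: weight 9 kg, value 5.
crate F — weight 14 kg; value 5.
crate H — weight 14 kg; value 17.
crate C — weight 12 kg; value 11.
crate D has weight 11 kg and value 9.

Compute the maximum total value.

49

Allowing fractional choices, the relaxed optimum would be about 52.5, but items are indivisible.
crate A + crate E + crate H + crate D: weight 8 + 9 + 14 + 11 = 42 ≤ 42, value 18 + 5 + 17 + 9 = 49.
crate A + crate H + crate C: weight 8 + 14 + 12 = 34 ≤ 42, value 18 + 17 + 11 = 46.
crate A + crate H + crate D: weight 8 + 14 + 11 = 33 ≤ 42, value 18 + 17 + 9 = 44.
Best is crate A, crate E, crate H, and crate D with total value 49.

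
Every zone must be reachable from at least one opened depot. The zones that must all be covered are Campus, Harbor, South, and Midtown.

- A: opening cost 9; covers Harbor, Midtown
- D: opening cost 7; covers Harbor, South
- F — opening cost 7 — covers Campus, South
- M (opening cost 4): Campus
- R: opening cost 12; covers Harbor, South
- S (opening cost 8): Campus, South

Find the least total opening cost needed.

16

This is an integer covering problem.
The greedy cost-per-new-zone heuristic would pick D, M, and A for 20, but a cheaper cover exists.
Choose A and F: together they cover Campus, Harbor, South, Midtown — every zone.
Total opening cost: 9 + 7 = 16.
No cover costs less than 16.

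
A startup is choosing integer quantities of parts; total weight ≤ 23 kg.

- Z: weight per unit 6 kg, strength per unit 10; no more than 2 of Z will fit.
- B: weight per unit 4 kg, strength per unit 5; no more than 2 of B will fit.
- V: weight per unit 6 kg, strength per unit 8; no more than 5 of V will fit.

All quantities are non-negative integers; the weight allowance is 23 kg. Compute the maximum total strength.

33

Z has the best ratio (10/6); taking only Z gives at most 2×10 = 20 (stopped by the supply cap of 2).
Mixing does better — 2×Z, 1×B, and 1×V: weight 22 ≤ 23, strength 2·10 + 1·5 + 1·8 = 33.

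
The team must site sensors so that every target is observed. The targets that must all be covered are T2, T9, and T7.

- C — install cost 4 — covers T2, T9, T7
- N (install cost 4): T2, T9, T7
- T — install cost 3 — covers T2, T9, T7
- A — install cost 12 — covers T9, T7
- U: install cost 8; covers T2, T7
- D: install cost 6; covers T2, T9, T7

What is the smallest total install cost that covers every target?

T alone covers T2, T9, T7 — every target.
Total install cost: 3.
No cover costs less than 3.

3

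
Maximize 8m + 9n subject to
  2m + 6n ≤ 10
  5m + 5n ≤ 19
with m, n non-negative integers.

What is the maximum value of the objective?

25

(m,n)=(2,1): 2·2+6·1=10≤10, 5·2+5·1=15≤19, objective 25.
(m,n)=(3,0): 2·3+6·0=6≤10, 5·3+5·0=15≤19, objective 24.
(m,n)=(1,1): 2·1+6·1=8≤10, 5·1+5·1=10≤19, objective 17.
Maximum is 25 at (m,n)=(2,1).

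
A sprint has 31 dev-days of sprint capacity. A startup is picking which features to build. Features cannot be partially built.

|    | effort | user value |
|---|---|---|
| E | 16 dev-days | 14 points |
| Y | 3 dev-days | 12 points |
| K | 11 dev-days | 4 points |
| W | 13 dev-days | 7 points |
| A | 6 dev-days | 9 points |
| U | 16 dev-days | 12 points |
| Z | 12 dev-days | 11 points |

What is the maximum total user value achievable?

Allowing fractional choices, the relaxed optimum would be about 40.8, but features are indivisible.
Y + U + Z: effort 3 + 16 + 12 = 31 ≤ 31, user value 12 + 12 + 11 = 35.
E + Y + A: effort 16 + 3 + 6 = 25 ≤ 31, user value 14 + 12 + 9 = 35.
E + Y + Z: effort 16 + 3 + 12 = 31 ≤ 31, user value 14 + 12 + 11 = 37.
Best is E, Y, and Z with total user value 37.

37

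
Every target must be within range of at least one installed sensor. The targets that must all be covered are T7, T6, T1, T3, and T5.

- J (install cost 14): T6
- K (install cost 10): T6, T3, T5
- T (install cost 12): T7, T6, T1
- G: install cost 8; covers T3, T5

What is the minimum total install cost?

The greedy cost-per-new-target heuristic would pick K and T for 22, but a cheaper cover exists.
Choose T and G: together they cover T7, T6, T1, T3, T5 — every target.
Total install cost: 12 + 8 = 20.
No cover costs less than 20.

20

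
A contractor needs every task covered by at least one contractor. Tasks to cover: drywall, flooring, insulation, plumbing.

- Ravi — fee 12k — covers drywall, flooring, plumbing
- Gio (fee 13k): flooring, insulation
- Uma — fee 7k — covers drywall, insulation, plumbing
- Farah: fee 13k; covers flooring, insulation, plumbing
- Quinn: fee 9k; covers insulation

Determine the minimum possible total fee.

This is a weighted set-cover instance.
Choose Ravi and Uma: together they cover drywall, flooring, insulation, plumbing — every task.
Total fee: 12 + 7 = 19.
No cover costs less than 19.

19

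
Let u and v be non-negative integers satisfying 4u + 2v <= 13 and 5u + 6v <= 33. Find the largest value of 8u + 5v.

28

The continuous relaxation peaks at (0.857, 4.79) with value 30.79; rounding to a feasible lattice point costs some objective.
(u,v)=(1,4): 4·1+2·4=12≤13, 5·1+6·4=29≤33, objective 28.
(u,v)=(0,5): 4·0+2·5=10≤13, 5·0+6·5=30≤33, objective 25.
(u,v)=(1,3): 4·1+2·3=10≤13, 5·1+6·3=23≤33, objective 23.
(u,v)=(0,4): 4·0+2·4=8≤13, 5·0+6·4=24≤33, objective 20.
The best lattice point is (1,4), giving 28.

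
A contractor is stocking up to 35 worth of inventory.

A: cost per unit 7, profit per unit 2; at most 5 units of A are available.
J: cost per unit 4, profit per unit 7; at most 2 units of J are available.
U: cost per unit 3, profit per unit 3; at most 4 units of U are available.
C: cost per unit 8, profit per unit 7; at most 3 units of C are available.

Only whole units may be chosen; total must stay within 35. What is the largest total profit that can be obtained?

38

Take 2×J, 1×U, and 3×C: cost 35 ≤ 35, profit 2·7 + 1·3 + 3·7 = 38.
J has the best ratio (7/4) and is taken to its limit of 2; remaining capacity is filled optimally with the others.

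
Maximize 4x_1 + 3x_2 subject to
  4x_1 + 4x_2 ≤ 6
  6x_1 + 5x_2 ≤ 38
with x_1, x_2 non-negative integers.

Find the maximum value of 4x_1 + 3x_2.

(x_1,x_2)=(1,0) is feasible, giving 4.
(x_1,x_2)=(0,1) is feasible, giving 3.
(x_1,x_2)=(0,0) is feasible, giving 0.
The best lattice point is (1,0), giving 4.

4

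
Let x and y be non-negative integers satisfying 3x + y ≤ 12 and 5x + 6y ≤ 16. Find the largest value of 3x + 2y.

The continuous relaxation peaks at (3.2, 0) with value 9.60; rounding to a feasible lattice point costs some objective.
(x,y)=(3,0): 3·3+1·0=9≤12, 5·3+6·0=15≤16, objective 9.
(x,y)=(2,1): 3·2+1·1=7≤12, 5·2+6·1=16≤16, objective 8.
(x,y)=(2,0): 3·2+1·0=6≤12, 5·2+6·0=10≤16, objective 6.
No feasible integer point exceeds 9.

9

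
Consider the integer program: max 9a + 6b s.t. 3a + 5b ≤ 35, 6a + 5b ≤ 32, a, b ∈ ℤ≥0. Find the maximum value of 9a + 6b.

45

(a,b)=(5,0): 3·5+5·0=15≤35, 6·5+5·0=30≤32, objective 45.
(a,b)=(4,1): 3·4+5·1=17≤35, 6·4+5·1=29≤32, objective 42.
(a,b)=(4,0): 3·4+5·0=12≤35, 6·4+5·0=24≤32, objective 36.
The best lattice point is (5,0), giving 45.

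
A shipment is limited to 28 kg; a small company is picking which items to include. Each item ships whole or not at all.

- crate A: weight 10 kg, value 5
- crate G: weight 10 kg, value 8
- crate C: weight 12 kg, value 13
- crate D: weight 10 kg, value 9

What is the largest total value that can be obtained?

Allowing fractional choices, the relaxed optimum would be about 26.8, but items are indivisible.
crate A + crate C: weight 10 + 12 = 22 ≤ 28, value 5 + 13 = 18.
crate G + crate C: weight 10 + 12 = 22 ≤ 28, value 8 + 13 = 21.
crate C + crate D: weight 12 + 10 = 22 ≤ 28, value 13 + 9 = 22.
Best is crate C and crate D with total value 22.

22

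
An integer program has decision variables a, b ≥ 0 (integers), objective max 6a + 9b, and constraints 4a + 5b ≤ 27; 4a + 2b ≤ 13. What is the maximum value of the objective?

45

Relaxing integrality, the LP optimum is 48.60 at (a,b) = (0, 5.4), which is not an integer point.
(a,b)=(0,5): 4·0+5·5=25≤27, 4·0+2·5=10≤13, objective 45.
(a,b)=(1,4): 4·1+5·4=24≤27, 4·1+2·4=12≤13, objective 42.
(a,b)=(0,4): 4·0+5·4=20≤27, 4·0+2·4=8≤13, objective 36.
Maximum is 45 at (a,b)=(0,5).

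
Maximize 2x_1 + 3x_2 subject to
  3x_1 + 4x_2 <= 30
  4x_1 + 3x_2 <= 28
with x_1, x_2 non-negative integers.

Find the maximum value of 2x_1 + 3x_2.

22

(x_1,x_2)=(2,6) is feasible, giving 22.
(x_1,x_2)=(0,7) is feasible, giving 21.
(x_1,x_2)=(3,5) is feasible, giving 21.
(x_1,x_2)=(1,6) is feasible, giving 20.
No feasible integer point exceeds 22.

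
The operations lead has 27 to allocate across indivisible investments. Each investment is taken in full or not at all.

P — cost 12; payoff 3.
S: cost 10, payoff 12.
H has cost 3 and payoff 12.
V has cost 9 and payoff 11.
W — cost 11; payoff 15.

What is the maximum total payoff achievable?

39

S + H + V: cost 10 + 3 + 9 = 22 ≤ 27, payoff 12 + 12 + 11 = 35.
H + V + W: cost 3 + 9 + 11 = 23 ≤ 27, payoff 12 + 11 + 15 = 38.
S + H + W: cost 10 + 3 + 11 = 24 ≤ 27, payoff 12 + 12 + 15 = 39.
Best is S, H, and W with total payoff 39.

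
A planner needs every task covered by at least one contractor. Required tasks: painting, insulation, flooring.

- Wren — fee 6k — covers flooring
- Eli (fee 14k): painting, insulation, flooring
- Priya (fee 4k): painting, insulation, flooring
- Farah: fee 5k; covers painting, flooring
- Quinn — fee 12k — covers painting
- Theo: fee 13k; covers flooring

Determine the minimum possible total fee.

Priya alone covers painting, insulation, flooring — every task.
Total fee: 4.
No cover costs less than 4.

4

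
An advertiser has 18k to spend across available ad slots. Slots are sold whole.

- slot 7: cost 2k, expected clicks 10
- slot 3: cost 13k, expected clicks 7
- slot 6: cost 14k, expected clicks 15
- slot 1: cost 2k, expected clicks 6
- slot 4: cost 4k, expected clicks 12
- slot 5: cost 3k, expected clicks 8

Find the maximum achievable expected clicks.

This is a 0-1 knapsack instance.
Allowing fractional choices, the relaxed optimum would be about 43.5, but ad slots are indivisible.
slot 7 + slot 1 + slot 4 + slot 5: cost 2 + 2 + 4 + 3 = 11 ≤ 18, expected clicks 10 + 6 + 12 + 8 = 36.
slot 7 + slot 4 + slot 5: cost 2 + 4 + 3 = 9 ≤ 18, expected clicks 10 + 12 + 8 = 30.
slot 7 + slot 6 + slot 1: cost 2 + 14 + 2 = 18 ≤ 18, expected clicks 10 + 15 + 6 = 31.
Best is slot 7, slot 1, slot 4, and slot 5 with total expected clicks 36.

36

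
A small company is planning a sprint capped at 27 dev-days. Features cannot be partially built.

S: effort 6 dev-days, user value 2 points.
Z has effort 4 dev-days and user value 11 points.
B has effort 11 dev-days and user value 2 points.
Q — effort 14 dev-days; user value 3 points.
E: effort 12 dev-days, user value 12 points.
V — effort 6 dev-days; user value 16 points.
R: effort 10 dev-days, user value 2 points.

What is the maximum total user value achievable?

39

S + Z + V + R: effort 6 + 4 + 6 + 10 = 26 ≤ 27, user value 2 + 11 + 16 + 2 = 31.
Z + E + V: effort 4 + 12 + 6 = 22 ≤ 27, user value 11 + 12 + 16 = 39.
S + Z + B + V: effort 6 + 4 + 11 + 6 = 27 ≤ 27, user value 2 + 11 + 2 + 16 = 31.
Best is Z, E, and V with total user value 39.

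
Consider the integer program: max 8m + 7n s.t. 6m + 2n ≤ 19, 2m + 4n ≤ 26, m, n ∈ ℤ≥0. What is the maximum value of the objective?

(m,n)=(1,6): 6·1+2·6=18≤19, 2·1+4·6=26≤26, objective 50.
(m,n)=(1,5): 6·1+2·5=16≤19, 2·1+4·5=22≤26, objective 43.
(m,n)=(0,6): 6·0+2·6=12≤19, 2·0+4·6=24≤26, objective 42.
No feasible integer point exceeds 50.

50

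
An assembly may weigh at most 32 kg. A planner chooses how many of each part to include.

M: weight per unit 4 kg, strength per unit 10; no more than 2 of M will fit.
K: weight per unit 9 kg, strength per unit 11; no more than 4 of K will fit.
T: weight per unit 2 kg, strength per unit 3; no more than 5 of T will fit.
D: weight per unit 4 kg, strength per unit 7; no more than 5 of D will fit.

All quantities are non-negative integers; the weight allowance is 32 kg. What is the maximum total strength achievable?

Take 2×M, 2×T, and 5×D: weight 32 ≤ 32, strength 2·10 + 2·3 + 5·7 = 61.
M has the best ratio (10/4) and is taken to its limit of 2; remaining capacity is filled optimally with the others.

61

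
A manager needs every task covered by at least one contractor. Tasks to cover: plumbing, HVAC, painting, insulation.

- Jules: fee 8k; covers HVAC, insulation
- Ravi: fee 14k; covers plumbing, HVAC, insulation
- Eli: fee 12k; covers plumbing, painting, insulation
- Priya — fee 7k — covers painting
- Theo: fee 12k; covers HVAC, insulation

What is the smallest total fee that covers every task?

20

This is a weighted set-cover instance.
Choose Jules and Eli: together they cover plumbing, HVAC, painting, insulation — every task.
Total fee: 8 + 12 = 20.
No cover costs less than 20.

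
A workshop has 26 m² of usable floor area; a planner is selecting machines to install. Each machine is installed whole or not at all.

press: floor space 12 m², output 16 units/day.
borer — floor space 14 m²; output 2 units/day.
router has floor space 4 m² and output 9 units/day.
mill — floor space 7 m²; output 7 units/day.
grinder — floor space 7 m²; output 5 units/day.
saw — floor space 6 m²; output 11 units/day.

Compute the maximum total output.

36

This is an integer program with binary decision variables.
Allowing fractional choices, the relaxed optimum would be about 40.0, but machines are indivisible.
press + mill + saw: floor space 12 + 7 + 6 = 25 ≤ 26, output 16 + 7 + 11 = 34.
press + router + saw: floor space 12 + 4 + 6 = 22 ≤ 26, output 16 + 9 + 11 = 36.
Best is press, router, and saw with total output 36.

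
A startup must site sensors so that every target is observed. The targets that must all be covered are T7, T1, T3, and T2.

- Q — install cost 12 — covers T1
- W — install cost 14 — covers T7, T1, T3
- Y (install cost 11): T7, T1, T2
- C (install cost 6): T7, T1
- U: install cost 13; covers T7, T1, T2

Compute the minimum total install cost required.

25

This is a weighted set-cover instance.
Choose W and Y: together they cover T7, T1, T3, T2 — every target.
Total install cost: 14 + 11 = 25.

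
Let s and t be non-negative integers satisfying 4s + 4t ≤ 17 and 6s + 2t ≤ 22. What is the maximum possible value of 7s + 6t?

Relaxing integrality, the LP optimum is 28.88 at (s,t) = (3.38, 0.875), which is not an integer point.
(s,t)=(3,1): 4·3+4·1=16≤17, 6·3+2·1=20≤22, objective 27.
(s,t)=(2,2): 4·2+4·2=16≤17, 6·2+2·2=16≤22, objective 26.
(s,t)=(3,0): 4·3+4·0=12≤17, 6·3+2·0=18≤22, objective 21.
No feasible integer point exceeds 27.

27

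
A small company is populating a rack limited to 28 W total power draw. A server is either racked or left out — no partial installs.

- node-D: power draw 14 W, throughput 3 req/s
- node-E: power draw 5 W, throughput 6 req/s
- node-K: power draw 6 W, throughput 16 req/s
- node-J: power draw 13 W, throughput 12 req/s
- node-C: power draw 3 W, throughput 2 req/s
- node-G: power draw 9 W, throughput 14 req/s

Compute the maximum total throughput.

42

node-K + node-J + node-G: power draw 6 + 13 + 9 = 28 ≤ 28, throughput 16 + 12 + 14 = 42.
node-E + node-K + node-C + node-G: power draw 5 + 6 + 3 + 9 = 23 ≤ 28, throughput 6 + 16 + 2 + 14 = 38.
node-E + node-K + node-G: power draw 5 + 6 + 9 = 20 ≤ 28, throughput 6 + 16 + 14 = 36.
Best is node-K, node-J, and node-G with total throughput 42.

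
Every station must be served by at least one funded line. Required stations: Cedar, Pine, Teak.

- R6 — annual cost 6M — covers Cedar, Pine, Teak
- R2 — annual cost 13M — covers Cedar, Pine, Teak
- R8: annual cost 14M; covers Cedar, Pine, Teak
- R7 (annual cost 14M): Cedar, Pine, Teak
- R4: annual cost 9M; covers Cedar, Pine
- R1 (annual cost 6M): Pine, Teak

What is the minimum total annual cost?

6

R6 alone covers Cedar, Pine, Teak — every station.
Total annual cost: 6.
No cover costs less than 6.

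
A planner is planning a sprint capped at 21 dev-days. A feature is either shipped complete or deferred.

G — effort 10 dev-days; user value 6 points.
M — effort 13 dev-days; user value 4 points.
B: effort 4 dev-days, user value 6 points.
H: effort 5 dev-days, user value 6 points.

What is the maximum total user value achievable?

18

Allowing fractional choices, the relaxed optimum would be about 18.6, but features are indivisible.
G + B + H: effort 10 + 4 + 5 = 19 ≤ 21, user value 6 + 6 + 6 = 18.
B + H: effort 4 + 5 = 9 ≤ 21, user value 6 + 6 = 12.
Best is G, B, and H with total user value 18.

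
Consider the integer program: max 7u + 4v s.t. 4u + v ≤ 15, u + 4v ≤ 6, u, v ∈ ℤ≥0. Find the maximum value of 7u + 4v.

Relaxing integrality, the LP optimum is 27.60 at (u,v) = (3.6, 0.6), which is not an integer point.
(u,v)=(3,0): 4·3+1·0=12≤15, 1·3+4·0=3≤6, objective 21.
(u,v)=(2,1): 4·2+1·1=9≤15, 1·2+4·1=6≤6, objective 18.
(u,v)=(2,0): 4·2+1·0=8≤15, 1·2+4·0=2≤6, objective 14.
No feasible integer point exceeds 21.

21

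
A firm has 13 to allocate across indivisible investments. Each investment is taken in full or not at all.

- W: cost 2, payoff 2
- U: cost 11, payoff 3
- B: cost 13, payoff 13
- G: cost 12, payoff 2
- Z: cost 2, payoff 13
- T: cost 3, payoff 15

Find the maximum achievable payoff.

30

W + Z + T: cost 2 + 2 + 3 = 7 ≤ 13, payoff 2 + 13 + 15 = 30.
Z + T: cost 2 + 3 = 5 ≤ 13, payoff 13 + 15 = 28.
Best is W, Z, and T with total payoff 30.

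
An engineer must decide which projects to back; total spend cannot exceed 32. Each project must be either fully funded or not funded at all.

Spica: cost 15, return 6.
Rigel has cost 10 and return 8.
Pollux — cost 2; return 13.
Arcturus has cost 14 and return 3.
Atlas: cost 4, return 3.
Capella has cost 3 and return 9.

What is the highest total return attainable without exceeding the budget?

36

Take Spica, Rigel, Pollux, and Capella: cost 15 + 10 + 2 + 3 = 30 ≤ 32, return 6 + 8 + 13 + 9 = 36.
No other feasible combination does better.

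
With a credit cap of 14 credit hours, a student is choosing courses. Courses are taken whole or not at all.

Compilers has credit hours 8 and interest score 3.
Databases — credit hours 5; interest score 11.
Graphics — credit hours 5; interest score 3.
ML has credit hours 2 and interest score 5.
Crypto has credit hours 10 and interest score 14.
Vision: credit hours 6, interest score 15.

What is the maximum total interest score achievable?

This is a 0-1 knapsack instance.
Databases + Vision: credit hours 5 + 6 = 11 ≤ 14, interest score 11 + 15 = 26.
Databases + ML + Vision: credit hours 5 + 2 + 6 = 13 ≤ 14, interest score 11 + 5 + 15 = 31.
Graphics + ML + Vision: credit hours 5 + 2 + 6 = 13 ≤ 14, interest score 3 + 5 + 15 = 23.
Best is Databases, ML, and Vision with total interest score 31.

31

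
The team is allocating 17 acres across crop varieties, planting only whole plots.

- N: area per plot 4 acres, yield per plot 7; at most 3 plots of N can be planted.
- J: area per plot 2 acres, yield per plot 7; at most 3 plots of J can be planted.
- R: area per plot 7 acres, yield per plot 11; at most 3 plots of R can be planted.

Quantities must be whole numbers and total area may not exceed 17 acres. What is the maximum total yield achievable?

This is a bounded integer knapsack.
Take 1×N, 3×J, and 1×R: area 17 ≤ 17, yield 1·7 + 3·7 + 1·11 = 39.
J has the best ratio (7/2) and is taken to its limit of 3; remaining capacity is filled optimally with the others.

39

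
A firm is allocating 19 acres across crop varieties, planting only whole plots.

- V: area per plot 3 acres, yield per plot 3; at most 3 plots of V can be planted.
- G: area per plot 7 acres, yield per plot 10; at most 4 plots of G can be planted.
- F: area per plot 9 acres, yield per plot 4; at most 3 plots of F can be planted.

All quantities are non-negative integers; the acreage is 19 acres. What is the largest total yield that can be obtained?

G has the best ratio (10/7); taking only G gives at most 2×10 = 20 (stopped by the area limit).
Mixing does better — 1×V and 2×G: area 17 ≤ 19, yield 1·3 + 2·10 = 23.

23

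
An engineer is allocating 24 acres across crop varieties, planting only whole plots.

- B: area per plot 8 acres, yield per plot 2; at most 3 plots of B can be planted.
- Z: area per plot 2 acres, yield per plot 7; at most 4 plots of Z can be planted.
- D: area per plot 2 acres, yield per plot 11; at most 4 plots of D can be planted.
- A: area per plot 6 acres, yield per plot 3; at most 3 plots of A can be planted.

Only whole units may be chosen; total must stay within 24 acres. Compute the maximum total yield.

75

This is a bounded integer knapsack.
D has the best ratio (11/2); taking only D gives at most 4×11 = 44 (stopped by the supply cap of 4).
Mixing does better — 4×Z, 4×D, and 1×A: area 22 ≤ 24, yield 4·7 + 4·11 + 1·3 = 75.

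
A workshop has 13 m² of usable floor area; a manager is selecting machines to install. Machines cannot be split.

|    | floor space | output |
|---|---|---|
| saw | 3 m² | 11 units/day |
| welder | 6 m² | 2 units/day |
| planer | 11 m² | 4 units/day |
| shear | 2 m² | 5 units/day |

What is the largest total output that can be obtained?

saw + shear: floor space 3 + 2 = 5 ≤ 13, output 11 + 5 = 16.
saw + welder + shear: floor space 3 + 6 + 2 = 11 ≤ 13, output 11 + 2 + 5 = 18.
saw + welder: floor space 3 + 6 = 9 ≤ 13, output 11 + 2 = 13.
Best is saw, welder, and shear with total output 18.

18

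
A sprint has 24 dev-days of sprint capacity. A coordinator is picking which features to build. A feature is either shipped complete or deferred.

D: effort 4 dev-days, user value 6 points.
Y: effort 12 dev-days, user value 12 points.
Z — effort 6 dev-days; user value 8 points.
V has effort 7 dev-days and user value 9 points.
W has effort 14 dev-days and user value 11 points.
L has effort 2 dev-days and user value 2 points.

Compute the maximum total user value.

Take D, Y, Z, and L: effort 4 + 12 + 6 + 2 = 24 ≤ 24, user value 6 + 12 + 8 + 2 = 28.
No other feasible combination does better.

28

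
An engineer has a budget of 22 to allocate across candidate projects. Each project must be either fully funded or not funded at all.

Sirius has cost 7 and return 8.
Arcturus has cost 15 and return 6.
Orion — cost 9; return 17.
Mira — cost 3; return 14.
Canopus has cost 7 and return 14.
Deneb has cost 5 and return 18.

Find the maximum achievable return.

Allowing fractional choices, the relaxed optimum would be about 59.2, but projects are indivisible.
Sirius + Mira + Canopus + Deneb: cost 7 + 3 + 7 + 5 = 22 ≤ 22, return 8 + 14 + 14 + 18 = 54.
Orion + Canopus + Deneb: cost 9 + 7 + 5 = 21 ≤ 22, return 17 + 14 + 18 = 49.
Orion + Mira + Deneb: cost 9 + 3 + 5 = 17 ≤ 22, return 17 + 14 + 18 = 49.
Best is Sirius, Mira, Canopus, and Deneb with total return 54.

54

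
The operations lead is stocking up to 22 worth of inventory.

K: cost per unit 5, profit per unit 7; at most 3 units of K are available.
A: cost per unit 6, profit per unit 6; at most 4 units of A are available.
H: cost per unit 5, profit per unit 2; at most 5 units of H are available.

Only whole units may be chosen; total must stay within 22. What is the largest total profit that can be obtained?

K has the best ratio (7/5); taking only K gives at most 3×7 = 21 (stopped by the supply cap of 3).
Mixing does better — 3×K and 1×A: cost 21 ≤ 22, profit 3·7 + 1·6 = 27.

27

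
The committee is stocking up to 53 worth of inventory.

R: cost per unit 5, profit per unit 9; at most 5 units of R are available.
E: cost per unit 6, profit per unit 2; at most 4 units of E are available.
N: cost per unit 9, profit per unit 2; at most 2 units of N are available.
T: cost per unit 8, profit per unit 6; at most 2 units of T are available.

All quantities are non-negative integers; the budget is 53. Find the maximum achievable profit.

Take 5×R, 2×E, and 2×T: cost 53 ≤ 53, profit 5·9 + 2·2 + 2·6 = 61.
R has the best ratio (9/5) and is taken to its limit of 5; remaining capacity is filled optimally with the others.

61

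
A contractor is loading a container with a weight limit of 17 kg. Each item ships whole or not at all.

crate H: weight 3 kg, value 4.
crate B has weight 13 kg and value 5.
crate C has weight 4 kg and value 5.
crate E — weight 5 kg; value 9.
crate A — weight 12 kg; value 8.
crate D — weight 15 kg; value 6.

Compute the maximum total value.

18

Allowing fractional choices, the relaxed optimum would be about 21.3, but items are indivisible.
crate H + crate C + crate E: weight 3 + 4 + 5 = 12 ≤ 17, value 4 + 5 + 9 = 18.
crate E + crate A: weight 5 + 12 = 17 ≤ 17, value 9 + 8 = 17.
Best is crate H, crate C, and crate E with total value 18.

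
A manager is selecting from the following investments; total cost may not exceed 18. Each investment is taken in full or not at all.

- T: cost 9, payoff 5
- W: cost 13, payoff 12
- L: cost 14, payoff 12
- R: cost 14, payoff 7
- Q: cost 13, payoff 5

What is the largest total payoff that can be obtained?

Take W: cost 13 ≤ 18, payoff 12.
No feasible combination exceeds this.

12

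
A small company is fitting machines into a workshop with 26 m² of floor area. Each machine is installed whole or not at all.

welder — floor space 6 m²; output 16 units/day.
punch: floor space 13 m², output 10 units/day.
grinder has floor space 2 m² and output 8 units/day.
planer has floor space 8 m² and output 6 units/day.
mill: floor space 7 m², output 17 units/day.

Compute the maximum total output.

This is an integer program with binary decision variables.
Allowing fractional choices, the relaxed optimum would be about 49.5, but machines are indivisible.
welder + grinder + mill: floor space 6 + 2 + 7 = 15 ≤ 26, output 16 + 8 + 17 = 41.
welder + punch + mill: floor space 6 + 13 + 7 = 26 ≤ 26, output 16 + 10 + 17 = 43.
welder + grinder + planer + mill: floor space 6 + 2 + 8 + 7 = 23 ≤ 26, output 16 + 8 + 6 + 17 = 47.
Best is welder, grinder, planer, and mill with total output 47.

47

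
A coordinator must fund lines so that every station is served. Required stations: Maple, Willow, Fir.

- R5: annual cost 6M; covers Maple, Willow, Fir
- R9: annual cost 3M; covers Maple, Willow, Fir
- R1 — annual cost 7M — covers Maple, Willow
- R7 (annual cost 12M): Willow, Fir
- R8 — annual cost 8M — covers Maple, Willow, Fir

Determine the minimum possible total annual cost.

3

This is a weighted set-cover instance.
R9 alone covers Maple, Willow, Fir — every station.
Total annual cost: 3.
No cover costs less than 3.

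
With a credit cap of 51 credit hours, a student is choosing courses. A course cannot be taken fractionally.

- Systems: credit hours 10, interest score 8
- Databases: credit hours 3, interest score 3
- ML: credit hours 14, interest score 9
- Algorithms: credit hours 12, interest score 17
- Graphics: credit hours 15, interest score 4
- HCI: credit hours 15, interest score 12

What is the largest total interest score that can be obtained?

46

Take Systems, ML, Algorithms, and HCI: credit hours 10 + 14 + 12 + 15 = 51 ≤ 51, interest score 8 + 9 + 17 + 12 = 46.
No other feasible combination does better.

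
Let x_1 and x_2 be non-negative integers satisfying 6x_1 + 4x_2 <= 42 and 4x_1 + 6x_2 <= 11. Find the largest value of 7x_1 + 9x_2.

16

(x_1,x_2)=(1,1) is feasible, giving 16.
(x_1,x_2)=(2,0) is feasible, giving 14.
The best lattice point is (1,1), giving 16.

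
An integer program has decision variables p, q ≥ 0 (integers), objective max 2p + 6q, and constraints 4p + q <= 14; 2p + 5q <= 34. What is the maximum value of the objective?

40

Relaxing integrality, the LP optimum is 40.80 at (p,q) = (0, 6.8), which is not an integer point.
(p,q)=(2,6) is feasible, giving 40.
(p,q)=(1,6) is feasible, giving 38.
Maximum is 40 at (p,q)=(2,6).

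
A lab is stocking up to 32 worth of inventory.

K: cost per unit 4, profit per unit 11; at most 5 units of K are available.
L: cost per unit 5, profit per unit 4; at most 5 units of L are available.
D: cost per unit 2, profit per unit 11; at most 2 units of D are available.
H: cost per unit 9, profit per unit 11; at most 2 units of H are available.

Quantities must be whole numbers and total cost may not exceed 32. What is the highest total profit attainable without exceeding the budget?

81

5×K, 1×L, and 2×D: cost 29 ≤ 32, profit 5·11 + 1·4 + 2·11 = 81.
4×K, 2×D, and 1×H: cost 29 ≤ 32, profit 4·11 + 2·11 + 1·11 = 77.
Best is 81.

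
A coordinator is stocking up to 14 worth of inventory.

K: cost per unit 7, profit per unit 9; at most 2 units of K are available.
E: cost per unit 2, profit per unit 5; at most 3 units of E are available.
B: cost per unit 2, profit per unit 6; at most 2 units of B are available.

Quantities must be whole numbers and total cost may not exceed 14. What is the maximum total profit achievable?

1×K, 1×E, and 2×B: cost 13 ≤ 14, profit 1·9 + 1·5 + 2·6 = 26.
3×E and 2×B: cost 10 ≤ 14, profit 3·5 + 2·6 = 27.
Best is 27.

27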